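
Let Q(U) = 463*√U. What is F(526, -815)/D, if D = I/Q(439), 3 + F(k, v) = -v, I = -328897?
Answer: -375956*√439/328897 ≈ -23.950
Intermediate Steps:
F(k, v) = -3 - v
D = -328897*√439/203257 ≈ -33.904
F(526, -815)/D = (-3 - 1*(-815))/((-328897*√439/203257)) = (-3 + 815)*(-463*√439/328897) = 812*(-463*√439/328897) = -375956*√439/328897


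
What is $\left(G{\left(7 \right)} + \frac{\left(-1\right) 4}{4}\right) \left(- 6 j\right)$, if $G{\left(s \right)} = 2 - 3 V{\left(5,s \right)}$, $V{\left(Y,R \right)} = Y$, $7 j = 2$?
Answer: $24$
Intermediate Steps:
$j = \frac{2}{7}$ ($j = \frac{1}{7} \cdot 2 = \frac{2}{7} \approx 0.28571$)
$G{\left(s \right)} = -13$ ($G{\left(s \right)} = 2 - 15 = -13$)
$\left(G{\left(7 \right)} + \frac{\left(-1\right) 4}{4}\right) \left(- 6 j\right) = \left(-13 + \frac{\left(-1\right) 4}{4}\right) \left(\left(-6\right) \frac{2}{7}\right) = \left(-13 - 1\right) \left(- \frac{12}{7}\right) = \left(-14\right) \left(- \frac{12}{7}\right) = 24$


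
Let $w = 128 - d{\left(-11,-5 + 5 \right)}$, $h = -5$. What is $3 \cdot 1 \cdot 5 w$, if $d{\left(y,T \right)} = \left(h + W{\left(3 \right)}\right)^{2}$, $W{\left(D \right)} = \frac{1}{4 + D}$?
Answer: $\frac{76740}{49} \approx 1566.1$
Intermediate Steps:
$d{\left(y,T \right)} = \frac{1156}{49}$ ($d{\left(y,T \right)} = \left(-5 + \frac{1}{4 + 3}\right)^{2} = \left(-5 + \frac{1}{7}\right)^{2} = \left(- \frac{34}{7}\right)^{2} = \frac{1156}{49}$)
$w = \frac{5116}{49}$ ($w = 128 - \frac{1156}{49} = \frac{5116}{49} \approx 104.41$)
$3 \cdot 1 \cdot 5 w = 3 \cdot 1 \cdot 5 \cdot \frac{5116}{49} = 3 \cdot 5 \cdot \frac{5116}{49} = 15 \cdot \frac{5116}{49} = \frac{76740}{49}$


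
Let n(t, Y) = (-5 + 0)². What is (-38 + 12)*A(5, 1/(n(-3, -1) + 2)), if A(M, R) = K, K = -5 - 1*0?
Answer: 130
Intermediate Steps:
n(t, Y) = 25 (n(t, Y) = (-5)² = 25)
K = -5 (K = -5 + 0 = -5)
A(M, R) = -5
(-38 + 12)*A(5, 1/(n(-3, -1) + 2)) = (-38 + 12)*(-5) = -26*(-5) = 130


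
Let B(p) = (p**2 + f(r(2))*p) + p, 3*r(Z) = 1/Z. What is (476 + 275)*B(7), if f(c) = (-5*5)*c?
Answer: 120911/6 ≈ 20152.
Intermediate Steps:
r(Z) = 1/(3*Z)
f(c) = -25*c
B(p) = p**2 - 19*p/6 (B(p) = (p**2 + (-25/(3*2))*p) + p = (p**2 + (-25*1/6)*p) + p = (p**2 - 25*p/6) + p = p**2 - 19*p/6)
(476 + 275)*B(7) = (476 + 275)*((1/6)*7*(-19 + 6*7)) = 751*((1/6)*7*(-19 + 42)) = 751*((1/6)*7*23) = 751*(161/6) = 120911/6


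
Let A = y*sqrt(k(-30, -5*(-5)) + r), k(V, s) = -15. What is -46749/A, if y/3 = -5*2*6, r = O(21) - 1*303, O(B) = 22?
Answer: -15583*I*sqrt(74)/8880 ≈ -15.096*I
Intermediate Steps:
r = -281 (r = 22 - 1*303 = 22 - 303 = -281)
y = -180 (y = 3*(-5*2*6) = 3*(-10*6) = 3*(-60) = -180)
A = -360*I*sqrt(74) (A = -180*sqrt(-15 - 281) = -360*I*sqrt(74) ≈ -3096.8*I)
-46749/A = -46749*I*sqrt(74)/26640 = -15583*I*sqrt(74)/8880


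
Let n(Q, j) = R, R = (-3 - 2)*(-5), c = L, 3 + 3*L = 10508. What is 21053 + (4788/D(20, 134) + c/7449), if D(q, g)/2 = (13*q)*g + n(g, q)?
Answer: 4520089502/214695 ≈ 21054.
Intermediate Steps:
L = 10505/3 (L = -1 + (1/3)*10508 = -1 + 10508/3 = 10505/3 ≈ 3501.7)
c = 10505/3 ≈ 3501.7
R = 25 (R = -5*(-5) = 25)
n(Q, j) = 25
D(q, g) = 50 + 26*g*q (D(q, g) = 2*((13*q)*g + 25) = 2*(13*g*q + 25) = 2*(25 + 13*g*q) = 50 + 26*g*q)
21053 + (4788/D(20, 134) + c/7449) = 21053 + (4788/(50 + 26*134*20) + (10505/3)/7449) = 21053 + (4788/(50 + 69680) + (10505/3)*(1/7449)) = 21053 + (4788/69730 + 55/117) = 21053 + (4788*(1/69730) + 55/117) = 21053 + (126/1835 + 55/117) = 21053 + 115667/214695 = 4520089502/214695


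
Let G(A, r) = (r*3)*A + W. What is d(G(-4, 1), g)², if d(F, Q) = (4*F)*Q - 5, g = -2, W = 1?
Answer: 6889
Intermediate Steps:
G(A, r) = 1 + 3*A*r (G(A, r) = (r*3)*A + 1 = (3*r)*A + 1 = 3*A*r + 1 = 1 + 3*A*r)
d(F, Q) = -5 + 4*F*Q (d(F, Q) = 4*F*Q - 5 = -5 + 4*F*Q)
d(G(-4, 1), g)² = (-5 + 4*(1 + 3*(-4)*1)*(-2))² = (-5 + 4*(1 - 12)*(-2))² = (-5 + 4*(-11)*(-2))² = (-5 + 88)² = 83² = 6889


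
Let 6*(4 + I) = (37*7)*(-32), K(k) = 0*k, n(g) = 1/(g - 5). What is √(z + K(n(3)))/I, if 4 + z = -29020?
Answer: -3*I*√1814/1039 ≈ -0.12298*I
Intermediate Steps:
n(g) = 1/(-5 + g)
K(k) = 0
z = -29024 (z = -4 - 29020 = -29024)
I = -4156/3 (I = -4 + ((37*7)*(-32))/6 = -4 + (259*(-32))/6 = -4 + (⅙)*(-8288) = -4 - 4144/3 = -4156/3 ≈ -1385.3)
√(z + K(n(3)))/I = √(-29024 + 0)/(-4156/3) = √(-29024)*(-3/4156) = (4*I*√1814)*(-3/4156) = -3*I*√1814/1039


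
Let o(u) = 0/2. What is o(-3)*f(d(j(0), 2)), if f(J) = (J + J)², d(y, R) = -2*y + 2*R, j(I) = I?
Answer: 0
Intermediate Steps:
f(J) = 4*J² (f(J) = (2*J)² = 4*J²)
o(u) = 0 (o(u) = 0*(½) = 0)
o(-3)*f(d(j(0), 2)) = 0*(4*(-2*0 + 2*2)²) = 0*(4*(0 + 4)²) = 0*(4*4²) = 0*(4*16) = 0*64 = 0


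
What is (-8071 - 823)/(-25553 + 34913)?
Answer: -4447/4680 ≈ -0.95021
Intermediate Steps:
(-8071 - 823)/(-25553 + 34913) = -8894/9360 = -8894*1/9360 = -4447/4680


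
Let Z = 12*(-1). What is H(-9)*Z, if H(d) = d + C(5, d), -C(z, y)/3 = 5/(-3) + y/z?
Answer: -84/5 ≈ -16.800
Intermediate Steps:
C(z, y) = 5 - 3*y/z (C(z, y) = -3*(5/(-3) + y/z) = -3*(5*(-⅓) + y/z) = -3*(-5/3 + y/z) = 5 - 3*y/z)
Z = -12
H(d) = 5 + 2*d/5 (H(d) = d + (5 - 3*d/5) = 5 + 2*d/5)
H(-9)*Z = (5 + (⅖)*(-9))*(-12) = (5 - 18/5)*(-12) = (7/5)*(-12) = -84/5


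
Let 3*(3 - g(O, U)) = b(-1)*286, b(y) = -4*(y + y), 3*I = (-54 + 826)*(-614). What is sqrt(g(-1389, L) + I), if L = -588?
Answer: I*sqrt(1428861)/3 ≈ 398.45*I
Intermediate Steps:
I = -474008/3 (I = ((-54 + 826)*(-614))/3 = (772*(-614))/3 = (1/3)*(-474008) = -474008/3 ≈ -1.5800e+5)
b(y) = -8*y
g(O, U) = -2279/3 (g(O, U) = 3 - (-8*(-1))*286/3 = 3 - 8*286/3 = 3 - 1/3*2288 = 3 - 2288/3 = -2279/3)
sqrt(g(-1389, L) + I) = sqrt(-2279/3 - 474008/3) = sqrt(-476287/3) = I*sqrt(1428861)/3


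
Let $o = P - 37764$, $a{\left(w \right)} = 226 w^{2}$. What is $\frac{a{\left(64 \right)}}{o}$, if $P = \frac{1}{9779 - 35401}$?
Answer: $- \frac{23718182912}{967589209} \approx -24.513$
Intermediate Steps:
$P = - \frac{1}{25622}$ ($P = \frac{1}{-25622} = - \frac{1}{25622} \approx -3.9029 \cdot 10^{-5}$)
$o = - \frac{967589209}{25622}$ ($o = - \frac{1}{25622} - 37764 = - \frac{967589209}{25622} \approx -37764.0$)
$\frac{a{\left(64 \right)}}{o} = \frac{226 \cdot 64^{2}}{- \frac{967589209}{25622}} = 226 \cdot 4096 \left(- \frac{25622}{967589209}\right) = 925696 \left(- \frac{25622}{967589209}\right) = - \frac{23718182912}{967589209}$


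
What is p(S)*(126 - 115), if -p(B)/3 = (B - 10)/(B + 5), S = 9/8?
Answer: 2343/49 ≈ 47.816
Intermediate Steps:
S = 9/8 (S = 9*(⅛) = 9/8 ≈ 1.1250)
p(B) = -3*(-10 + B)/(5 + B) (p(B) = -3*(B - 10)/(B + 5) = -3*(-10 + B)/(5 + B))
p(S)*(126 - 115) = (3*(10 - 1*9/8)/(5 + 9/8))*(126 - 115) = (3*(10 - 9/8)/(49/8))*11 = (3*(8/49)*(71/8))*11 = (213/49)*11 = 2343/49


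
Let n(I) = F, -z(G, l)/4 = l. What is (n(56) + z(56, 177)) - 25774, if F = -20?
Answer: -26502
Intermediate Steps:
z(G, l) = -4*l
n(I) = -20
(n(56) + z(56, 177)) - 25774 = (-20 - 4*177) - 25774 = (-20 - 708) - 25774 = -728 - 25774 = -26502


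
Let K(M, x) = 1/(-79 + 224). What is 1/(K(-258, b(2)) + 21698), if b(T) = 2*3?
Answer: 145/3146211 ≈ 4.6087e-5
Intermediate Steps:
b(T) = 6
K(M, x) = 1/145
1/(K(-258, b(2)) + 21698) = 1/(1/145 + 21698) = 1/(3146211/145) = 145/3146211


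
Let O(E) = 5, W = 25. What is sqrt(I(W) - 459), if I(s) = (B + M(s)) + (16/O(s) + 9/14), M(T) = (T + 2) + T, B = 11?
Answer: I*sqrt(1921570)/70 ≈ 19.803*I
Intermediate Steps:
M(T) = 2 + 2*T (M(T) = (2 + T) + T = 2 + 2*T)
I(s) = 1179/70 + 2*s (I(s) = (11 + (2 + 2*s)) + (16/5 + 9/14) = (13 + 2*s) + (16*(1/5) + 9*(1/14)) = (13 + 2*s) + (16/5 + 9/14) = (13 + 2*s) + 269/70 = 1179/70 + 2*s)
sqrt(I(W) - 459) = sqrt((1179/70 + 2*25) - 459) = sqrt((1179/70 + 50) - 459) = sqrt(4679/70 - 459) = sqrt(-27451/70) = I*sqrt(1921570)/70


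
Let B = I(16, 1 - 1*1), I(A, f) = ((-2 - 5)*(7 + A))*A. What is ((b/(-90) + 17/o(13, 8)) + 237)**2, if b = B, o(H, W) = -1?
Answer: 125171344/2025 ≈ 61813.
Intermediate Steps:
I(A, f) = A*(-49 - 7*A) (I(A, f) = (-7*(7 + A))*A = (-49 - 7*A)*A = A*(-49 - 7*A))
B = -2576 (B = -7*16*(7 + 16) = -7*16*23 = -2576)
b = -2576
((b/(-90) + 17/o(13, 8)) + 237)**2 = ((-2576/(-90) + 17/(-1)) + 237)**2 = ((-2576*(-1/90) + 17*(-1)) + 237)**2 = ((1288/45 - 17) + 237)**2 = (523/45 + 237)**2 = (11188/45)**2 = 125171344/2025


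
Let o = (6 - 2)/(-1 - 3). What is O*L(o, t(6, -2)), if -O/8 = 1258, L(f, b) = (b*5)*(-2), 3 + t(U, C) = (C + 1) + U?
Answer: 201280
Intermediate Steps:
o = -1 (o = 4/(-4) = 4*(-¼) = -1)
t(U, C) = -2 + C + U (t(U, C) = -3 + ((C + 1) + U) = -3 + ((1 + C) + U) = -3 + (1 + C + U) = -2 + C + U)
L(f, b) = -10*b (L(f, b) = (5*b)*(-2) = -10*b)
O = -10064 (O = -8*1258 = -10064)
O*L(o, t(6, -2)) = -(-100640)*(-2 - 2 + 6) = -(-100640)*2 = -10064*(-20) = 201280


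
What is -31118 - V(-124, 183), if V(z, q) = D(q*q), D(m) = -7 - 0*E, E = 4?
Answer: -31111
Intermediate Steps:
D(m) = -7 (D(m) = -7 - 0*4 = -7 - 1*0 = -7 + 0 = -7)
V(z, q) = -7
-31118 - V(-124, 183) = -31118 - 1*(-7) = -31118 + 7 = -31111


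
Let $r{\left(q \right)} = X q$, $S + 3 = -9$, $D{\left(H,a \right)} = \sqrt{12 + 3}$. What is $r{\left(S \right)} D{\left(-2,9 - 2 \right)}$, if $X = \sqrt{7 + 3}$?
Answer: $- 60 \sqrt{6} \approx -146.97$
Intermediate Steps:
$X = \sqrt{10} \approx 3.1623$
$D{\left(H,a \right)} = \sqrt{15}$
$S = -12$ ($S = -3 - 9 = -12$)
$r{\left(q \right)} = q \sqrt{10}$ ($r{\left(q \right)} = \sqrt{10} q = q \sqrt{10}$)
$r{\left(S \right)} D{\left(-2,9 - 2 \right)} = - 12 \sqrt{10} \sqrt{15} = - 60 \sqrt{6}$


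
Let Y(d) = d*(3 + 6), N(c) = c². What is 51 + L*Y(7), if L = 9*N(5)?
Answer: 14226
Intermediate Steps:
Y(d) = 9*d (Y(d) = d*9 = 9*d)
L = 225 (L = 9*5² = 9*25 = 225)
51 + L*Y(7) = 51 + 225*(9*7) = 51 + 225*63 = 51 + 14175 = 14226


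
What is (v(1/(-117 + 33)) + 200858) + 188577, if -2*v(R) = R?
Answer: 65425081/168 ≈ 3.8944e+5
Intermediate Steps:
v(R) = -R/2
(v(1/(-117 + 33)) + 200858) + 188577 = (-1/(2*(-117 + 33)) + 200858) + 188577 = (-1/2/(-84) + 200858) + 188577 = (-1/2*(-1/84) + 200858) + 188577 = (1/168 + 200858) + 188577 = 33744145/168 + 188577 = 65425081/168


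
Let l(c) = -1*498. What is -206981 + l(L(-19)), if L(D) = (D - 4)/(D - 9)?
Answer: -207479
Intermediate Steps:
L(D) = (-4 + D)/(-9 + D)
l(c) = -498
-206981 + l(L(-19)) = -206981 - 498 = -207479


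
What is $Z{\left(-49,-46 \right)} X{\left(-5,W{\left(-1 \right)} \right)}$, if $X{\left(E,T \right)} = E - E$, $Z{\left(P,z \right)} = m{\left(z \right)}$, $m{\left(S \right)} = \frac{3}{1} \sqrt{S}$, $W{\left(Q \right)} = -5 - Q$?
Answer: $0$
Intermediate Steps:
$m{\left(S \right)} = 3 \sqrt{S}$ ($m{\left(S \right)} = 3 \cdot 1 \sqrt{S} = 3 \sqrt{S}$)
$Z{\left(P,z \right)} = 3 \sqrt{z}$
$X{\left(E,T \right)} = 0$
$Z{\left(-49,-46 \right)} X{\left(-5,W{\left(-1 \right)} \right)} = 3 \sqrt{-46} \cdot 0 = 3 i \sqrt{46} \cdot 0 = 0$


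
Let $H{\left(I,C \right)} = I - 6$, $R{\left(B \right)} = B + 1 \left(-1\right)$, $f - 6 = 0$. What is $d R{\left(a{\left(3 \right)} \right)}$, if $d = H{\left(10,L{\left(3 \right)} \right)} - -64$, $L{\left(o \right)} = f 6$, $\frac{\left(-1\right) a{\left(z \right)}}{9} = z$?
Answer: $-1904$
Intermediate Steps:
$f = 6$ ($f = 6 + 0 = 6$)
$a{\left(z \right)} = - 9 z$
$R{\left(B \right)} = -1 + B$ ($R{\left(B \right)} = B - 1 = -1 + B$)
$L{\left(o \right)} = 36$ ($L{\left(o \right)} = 6 \cdot 6 = 36$)
$H{\left(I,C \right)} = -6 + I$ ($H{\left(I,C \right)} = I - 6 = -6 + I$)
$d = 68$ ($d = \left(-6 + 10\right) - -64 = 4 + 64 = 68$)
$d R{\left(a{\left(3 \right)} \right)} = 68 \left(-1 - 27\right) = 68 \left(-28\right) = -1904$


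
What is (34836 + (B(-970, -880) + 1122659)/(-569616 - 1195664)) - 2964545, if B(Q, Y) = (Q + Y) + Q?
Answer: -5171757823359/1765280 ≈ -2.9297e+6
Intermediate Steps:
B(Q, Y) = Y + 2*Q
(34836 + (B(-970, -880) + 1122659)/(-569616 - 1195664)) - 2964545 = (34836 + ((-880 + 2*(-970)) + 1122659)/(-569616 - 1195664)) - 2964545 = (34836 + ((-880 - 1940) + 1122659)/(-1765280)) - 2964545 = (34836 + (-2820 + 1122659)*(-1/1765280)) - 2964545 = (34836 + 1119839*(-1/1765280)) - 2964545 = (34836 - 1119839/1765280) - 2964545 = 61494174241/1765280 - 2964545 = -5171757823359/1765280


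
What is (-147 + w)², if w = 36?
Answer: 12321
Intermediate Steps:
(-147 + w)² = (-147 + 36)² = (-111)² = 12321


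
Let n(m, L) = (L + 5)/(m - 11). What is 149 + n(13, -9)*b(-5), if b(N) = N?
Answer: 159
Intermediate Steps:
n(m, L) = (5 + L)/(-11 + m)
149 + n(13, -9)*b(-5) = 149 + ((5 - 9)/(-11 + 13))*(-5) = 149 + (-4/2)*(-5) = 149 + ((½)*(-4))*(-5) = 149 - 2*(-5) = 149 + 10 = 159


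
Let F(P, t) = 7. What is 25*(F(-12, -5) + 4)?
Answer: 275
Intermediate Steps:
25*(F(-12, -5) + 4) = 25*(7 + 4) = 25*11 = 275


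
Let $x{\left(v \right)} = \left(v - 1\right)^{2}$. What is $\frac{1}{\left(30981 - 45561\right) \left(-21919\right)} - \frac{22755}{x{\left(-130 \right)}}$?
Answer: $- \frac{7272020582939}{5484295562220} \approx -1.326$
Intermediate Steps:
$x{\left(v \right)} = \left(-1 + v\right)^{2}$
$\frac{1}{\left(30981 - 45561\right) \left(-21919\right)} - \frac{22755}{x{\left(-130 \right)}} = \frac{1}{\left(30981 - 45561\right) \left(-21919\right)} - \frac{22755}{\left(-1 - 130\right)^{2}} = \frac{1}{-14580} \left(- \frac{1}{21919}\right) - \frac{22755}{\left(-131\right)^{2}} = \left(- \frac{1}{14580}\right) \left(- \frac{1}{21919}\right) - \frac{22755}{17161} = \frac{1}{319579020} - \frac{22755}{17161} = - \frac{7272020582939}{5484295562220}$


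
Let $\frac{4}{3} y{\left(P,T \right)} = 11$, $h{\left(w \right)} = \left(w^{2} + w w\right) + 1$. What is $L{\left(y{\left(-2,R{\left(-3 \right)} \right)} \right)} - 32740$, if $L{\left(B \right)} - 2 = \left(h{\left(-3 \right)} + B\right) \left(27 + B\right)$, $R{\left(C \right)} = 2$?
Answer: $- \frac{508439}{16} \approx -31777.0$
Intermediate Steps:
$h{\left(w \right)} = 1 + 2 w^{2}$ ($h{\left(w \right)} = \left(w^{2} + w^{2}\right) + 1 = 2 w^{2} + 1 = 1 + 2 w^{2}$)
$y{\left(P,T \right)} = \frac{33}{4}$ ($y{\left(P,T \right)} = \frac{3}{4} \cdot 11 = \frac{33}{4}$)
$L{\left(B \right)} = 2 + \left(19 + B\right) \left(27 + B\right)$ ($L{\left(B \right)} = 2 + \left(\left(1 + 2 \left(-3\right)^{2}\right) + B\right) \left(27 + B\right) = 2 + \left(\left(1 + 2 \cdot 9\right) + B\right) \left(27 + B\right) = 2 + \left(\left(1 + 18\right) + B\right) \left(27 + B\right) = 2 + \left(19 + B\right) \left(27 + B\right)$)
$L{\left(y{\left(-2,R{\left(-3 \right)} \right)} \right)} - 32740 = \left(515 + \left(\frac{33}{4}\right)^{2} + 46 \cdot \frac{33}{4}\right) - 32740 = \left(515 + \frac{1089}{16} + \frac{759}{2}\right) - 32740 = \frac{15401}{16} - 32740 = - \frac{508439}{16}$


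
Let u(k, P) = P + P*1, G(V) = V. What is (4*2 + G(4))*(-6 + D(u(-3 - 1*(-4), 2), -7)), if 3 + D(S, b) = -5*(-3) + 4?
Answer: 120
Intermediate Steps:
u(k, P) = 2*P (u(k, P) = P + P = 2*P)
D(S, b) = 16 (D(S, b) = -3 + (-5*(-3) + 4) = -3 + (15 + 4) = -3 + 19 = 16)
(4*2 + G(4))*(-6 + D(u(-3 - 1*(-4), 2), -7)) = (4*2 + 4)*(-6 + 16) = (8 + 4)*10 = 12*10 = 120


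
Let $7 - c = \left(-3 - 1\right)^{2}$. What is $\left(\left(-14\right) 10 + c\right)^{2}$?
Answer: $22201$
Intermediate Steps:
$c = -9$ ($c = 7 - \left(-3 - 1\right)^{2} = 7 - \left(-4\right)^{2} = 7 - 16 = -9$)
$\left(\left(-14\right) 10 + c\right)^{2} = \left(\left(-14\right) 10 - 9\right)^{2} = \left(-140 - 9\right)^{2} = \left(-149\right)^{2} = 22201$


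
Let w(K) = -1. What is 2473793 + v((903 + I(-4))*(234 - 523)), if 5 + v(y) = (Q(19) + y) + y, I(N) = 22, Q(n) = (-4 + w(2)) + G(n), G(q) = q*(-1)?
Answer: 1939114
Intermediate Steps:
G(q) = -q
Q(n) = -5 - n (Q(n) = (-4 - 1) - n = -5 - n)
v(y) = -29 + 2*y (v(y) = -5 + (((-5 - 1*19) + y) + y) = -5 + (((-5 - 19) + y) + y) = -5 + ((-24 + y) + y) = -5 + (-24 + 2*y) = -29 + 2*y)
2473793 + v((903 + I(-4))*(234 - 523)) = 2473793 + (-29 + 2*((903 + 22)*(234 - 523))) = 2473793 + (-29 + 2*(925*(-289))) = 2473793 + (-29 + 2*(-267325)) = 2473793 + (-29 - 534650) = 2473793 - 534679 = 1939114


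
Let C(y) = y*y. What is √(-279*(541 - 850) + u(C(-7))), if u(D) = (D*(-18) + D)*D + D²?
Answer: 11*√395 ≈ 218.62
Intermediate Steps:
C(y) = y²
u(D) = -16*D² (u(D) = (-18*D + D)*D + D² = (-17*D)*D + D² = -17*D² + D² = -16*D²)
√(-279*(541 - 850) + u(C(-7))) = √(-279*(541 - 850) - 16*((-7)²)²) = √(-279*(-309) - 16*49²) = √(86211 - 16*2401) = √(86211 - 38416) = √47795 = 11*√395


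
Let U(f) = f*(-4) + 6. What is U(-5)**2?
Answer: 676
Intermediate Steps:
U(f) = 6 - 4*f (U(f) = -4*f + 6 = 6 - 4*f)
U(-5)**2 = (6 - 4*(-5))**2 = (6 + 20)**2 = 26**2 = 676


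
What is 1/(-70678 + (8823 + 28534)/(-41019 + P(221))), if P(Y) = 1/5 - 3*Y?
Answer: -208409/14730118087 ≈ -1.4148e-5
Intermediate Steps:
P(Y) = ⅕ - 3*Y
1/(-70678 + (8823 + 28534)/(-41019 + P(221))) = 1/(-70678 + (8823 + 28534)/(-41019 + (⅕ - 3*221))) = 1/(-70678 + 37357/(-41019 + (⅕ - 663))) = 1/(-70678 + 37357/(-41019 - 3314/5)) = 1/(-70678 + 37357/(-208409/5)) = 1/(-70678 + 37357*(-5/208409)) = 1/(-70678 - 186785/208409) = 1/(-14730118087/208409) = -208409/14730118087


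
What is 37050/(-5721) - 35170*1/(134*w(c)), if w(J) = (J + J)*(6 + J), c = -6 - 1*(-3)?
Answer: 18640495/2299842 ≈ 8.1051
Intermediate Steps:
c = -3 (c = -6 + 3 = -3)
w(J) = 2*J*(6 + J) (w(J) = (2*J)*(6 + J) = 2*J*(6 + J))
37050/(-5721) - 35170*1/(134*w(c)) = 37050/(-5721) - 35170*(-1/(804*(6 - 3))) = 37050*(-1/5721) - 35170/(134*(2*(-3)*3)) = -12350/1907 - 35170/(134*(-18)) = -12350/1907 - 35170/(-2412) = -12350/1907 - 35170*(-1/2412) = -12350/1907 + 17585/1206 = 18640495/2299842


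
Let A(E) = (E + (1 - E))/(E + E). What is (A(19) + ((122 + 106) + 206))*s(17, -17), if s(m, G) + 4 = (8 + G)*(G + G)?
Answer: 2490443/19 ≈ 1.3108e+5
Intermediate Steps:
s(m, G) = -4 + 2*G*(8 + G) (s(m, G) = -4 + (8 + G)*(G + G) = -4 + (8 + G)*(2*G) = -4 + 2*G*(8 + G))
A(E) = 1/(2*E)
(A(19) + ((122 + 106) + 206))*s(17, -17) = ((1/2)/19 + ((122 + 106) + 206))*(-4 + 2*(-17)**2 + 16*(-17)) = ((1/2)*(1/19) + (228 + 206))*(-4 + 2*289 - 272) = (1/38 + 434)*(-4 + 578 - 272) = (16493/38)*302 = 2490443/19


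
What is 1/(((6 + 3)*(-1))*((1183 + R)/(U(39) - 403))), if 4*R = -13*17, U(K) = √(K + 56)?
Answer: 124/3123 - 4*√95/40599 ≈ 0.038745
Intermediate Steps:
U(K) = √(56 + K)
R = -221/4 (R = (-13*17)/4 = (¼)*(-221) = -221/4 ≈ -55.250)
1/(((6 + 3)*(-1))*((1183 + R)/(U(39) - 403))) = 1/(((6 + 3)*(-1))*((1183 - 221/4)/(√(56 + 39) - 403))) = 1/((9*(-1))*(4511/(4*(√95 - 403)))) = 1/(-40599/(4*(-403 + √95))) = 124/3123 - 4*√95/40599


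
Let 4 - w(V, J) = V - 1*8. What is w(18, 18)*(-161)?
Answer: 966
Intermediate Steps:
w(V, J) = 12 - V (w(V, J) = 4 - (V - 1*8) = 4 - (V - 8) = 4 - (-8 + V) = 4 + (8 - V) = 12 - V)
w(18, 18)*(-161) = (12 - 1*18)*(-161) = (12 - 18)*(-161) = -6*(-161) = 966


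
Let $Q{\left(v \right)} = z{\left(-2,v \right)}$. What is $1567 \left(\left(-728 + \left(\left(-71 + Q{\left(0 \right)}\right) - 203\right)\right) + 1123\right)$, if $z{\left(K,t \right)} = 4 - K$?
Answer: $199009$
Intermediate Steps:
$Q{\left(v \right)} = 6$ ($Q{\left(v \right)} = 4 - -2 = 4 + 2 = 6$)
$1567 \left(\left(-728 + \left(\left(-71 + Q{\left(0 \right)}\right) - 203\right)\right) + 1123\right) = 1567 \left(\left(-728 + \left(\left(-71 + 6\right) - 203\right)\right) + 1123\right) = 1567 \left(\left(-728 - 268\right) + 1123\right) = 1567 \left(-996 + 1123\right) = 1567 \cdot 127 = 199009$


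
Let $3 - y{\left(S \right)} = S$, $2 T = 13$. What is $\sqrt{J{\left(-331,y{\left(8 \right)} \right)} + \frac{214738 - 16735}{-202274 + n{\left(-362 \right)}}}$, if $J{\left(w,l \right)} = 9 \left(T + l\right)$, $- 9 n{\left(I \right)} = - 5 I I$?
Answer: $\frac{3 \sqrt{451493789259}}{582623} \approx 3.4599$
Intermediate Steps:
$T = \frac{13}{2}$ ($T = \frac{1}{2} \cdot 13 = \frac{13}{2} \approx 6.5$)
$n{\left(I \right)} = \frac{5 I^{2}}{9}$ ($n{\left(I \right)} = - \frac{- 5 I I}{9} = - \frac{\left(-5\right) I^{2}}{9} = \frac{5 I^{2}}{9}$)
$y{\left(S \right)} = 3 - S$
$J{\left(w,l \right)} = \frac{117}{2} + 9 l$ ($J{\left(w,l \right)} = 9 \left(\frac{13}{2} + l\right) = \frac{117}{2} + 9 l$)
$\sqrt{J{\left(-331,y{\left(8 \right)} \right)} + \frac{214738 - 16735}{-202274 + n{\left(-362 \right)}}} = \sqrt{\left(\frac{117}{2} + 9 \left(3 - 8\right)\right) + \frac{214738 - 16735}{-202274 + \frac{5 \left(-362\right)^{2}}{9}}} = \sqrt{\left(\frac{117}{2} + 9 \left(3 - 8\right)\right) + \frac{198003}{-202274 + \frac{5}{9} \cdot 131044}} = \sqrt{\left(\frac{117}{2} + 9 \left(-5\right)\right) + \frac{198003}{-202274 + \frac{655220}{9}}} = \sqrt{\left(\frac{117}{2} - 45\right) + \frac{198003}{- \frac{1165246}{9}}} = \sqrt{\frac{27}{2} + 198003 \left(- \frac{9}{1165246}\right)} = \sqrt{\frac{27}{2} - \frac{1782027}{1165246}} = \sqrt{\frac{6974397}{582623}} = \frac{3 \sqrt{451493789259}}{582623}$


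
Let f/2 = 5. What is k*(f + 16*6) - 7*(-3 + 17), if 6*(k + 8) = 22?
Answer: -1672/3 ≈ -557.33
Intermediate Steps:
f = 10 (f = 2*5 = 10)
k = -13/3 (k = -8 + (⅙)*22 = -8 + 11/3 = -13/3 ≈ -4.3333)
k*(f + 16*6) - 7*(-3 + 17) = -13*(10 + 16*6)/3 - 7*(-3 + 17) = -13*(10 + 96)/3 - 7*14 = -13/3*106 - 98 = -1378/3 - 98 = -1672/3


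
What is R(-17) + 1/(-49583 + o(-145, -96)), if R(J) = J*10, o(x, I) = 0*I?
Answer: -8429111/49583 ≈ -170.00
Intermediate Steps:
o(x, I) = 0
R(J) = 10*J
R(-17) + 1/(-49583 + o(-145, -96)) = 10*(-17) + 1/(-49583 + 0) = -170 + 1/(-49583) = -170 - 1/49583 = -8429111/49583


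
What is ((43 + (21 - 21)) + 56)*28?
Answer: 2772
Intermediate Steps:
((43 + (21 - 21)) + 56)*28 = ((43 + 0) + 56)*28 = (43 + 56)*28 = 99*28 = 2772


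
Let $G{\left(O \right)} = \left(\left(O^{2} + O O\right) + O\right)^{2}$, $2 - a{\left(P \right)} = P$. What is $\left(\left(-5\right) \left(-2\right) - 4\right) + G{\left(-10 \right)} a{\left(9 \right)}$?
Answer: $-252694$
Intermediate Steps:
$a{\left(P \right)} = 2 - P$
$G{\left(O \right)} = \left(O + 2 O^{2}\right)^{2}$ ($G{\left(O \right)} = \left(\left(O^{2} + O^{2}\right) + O\right)^{2} = \left(2 O^{2} + O\right)^{2} = \left(O + 2 O^{2}\right)^{2}$)
$\left(\left(-5\right) \left(-2\right) - 4\right) + G{\left(-10 \right)} a{\left(9 \right)} = \left(\left(-5\right) \left(-2\right) - 4\right) + \left(-10\right)^{2} \left(1 + 2 \left(-10\right)\right)^{2} \left(2 - 9\right) = \left(10 - 4\right) + 100 \left(1 - 20\right)^{2} \left(2 - 9\right) = 6 + 100 \left(-19\right)^{2} \left(-7\right) = 6 + 100 \cdot 361 \left(-7\right) = 6 + 36100 \left(-7\right) = 6 - 252700 = -252694$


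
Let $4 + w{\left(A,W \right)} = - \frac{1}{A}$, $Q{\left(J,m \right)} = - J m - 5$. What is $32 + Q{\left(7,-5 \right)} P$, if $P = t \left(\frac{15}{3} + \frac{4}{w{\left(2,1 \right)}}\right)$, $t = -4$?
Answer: $- \frac{1384}{3} \approx -461.33$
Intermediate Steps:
$Q{\left(J,m \right)} = -5 - J m$ ($Q{\left(J,m \right)} = - J m - 5 = -5 - J m$)
$w{\left(A,W \right)} = -4 - \frac{1}{A}$
$P = - \frac{148}{9}$ ($P = - 4 \left(\frac{15}{3} + \frac{4}{-4 - \frac{1}{2}}\right) = - 4 \left(15 \cdot \frac{1}{3} + \frac{4}{-4 - \frac{1}{2}}\right) = - 4 \left(5 + \frac{4}{-4 - \frac{1}{2}}\right) = - 4 \left(5 + \frac{4}{- \frac{9}{2}}\right) = - 4 \left(5 + 4 \left(- \frac{2}{9}\right)\right) = - 4 \left(5 - \frac{8}{9}\right) = \left(-4\right) \frac{37}{9} = - \frac{148}{9} \approx -16.444$)
$32 + Q{\left(7,-5 \right)} P = 32 + \left(-5 - 7 \left(-5\right)\right) \left(- \frac{148}{9}\right) = 32 + \left(-5 + 35\right) \left(- \frac{148}{9}\right) = 32 + 30 \left(- \frac{148}{9}\right) = 32 - \frac{1480}{3} = - \frac{1384}{3}$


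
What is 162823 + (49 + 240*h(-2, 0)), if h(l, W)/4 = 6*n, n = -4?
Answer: 139832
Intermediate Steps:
h(l, W) = -96 (h(l, W) = 4*(6*(-4)) = 4*(-24) = -96)
162823 + (49 + 240*h(-2, 0)) = 162823 + (49 + 240*(-96)) = 162823 + (49 - 23040) = 162823 - 22991 = 139832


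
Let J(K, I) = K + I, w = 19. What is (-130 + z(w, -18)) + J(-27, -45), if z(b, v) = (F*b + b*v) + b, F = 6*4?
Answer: -69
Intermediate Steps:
F = 24
z(b, v) = 25*b + b*v (z(b, v) = (24*b + b*v) + b = 25*b + b*v)
J(K, I) = I + K
(-130 + z(w, -18)) + J(-27, -45) = (-130 + 19*(25 - 18)) + (-45 - 27) = (-130 + 19*7) - 72 = (-130 + 133) - 72 = 3 - 72 = -69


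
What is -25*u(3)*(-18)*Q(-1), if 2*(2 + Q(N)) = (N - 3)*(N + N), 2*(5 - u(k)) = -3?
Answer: 5850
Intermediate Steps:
u(k) = 13/2 (u(k) = 5 - ½*(-3) = 5 + 3/2 = 13/2)
Q(N) = -2 + N*(-3 + N) (Q(N) = -2 + ((N - 3)*(N + N))/2 = -2 + ((-3 + N)*(2*N))/2 = -2 + (2*N*(-3 + N))/2 = -2 + N*(-3 + N))
-25*u(3)*(-18)*Q(-1) = -25*(13/2)*(-18)*(-2 + (-1)² - 3*(-1)) = -(-2925)*(-2 + 1 + 3) = -(-2925)*2 = -25*(-234) = 5850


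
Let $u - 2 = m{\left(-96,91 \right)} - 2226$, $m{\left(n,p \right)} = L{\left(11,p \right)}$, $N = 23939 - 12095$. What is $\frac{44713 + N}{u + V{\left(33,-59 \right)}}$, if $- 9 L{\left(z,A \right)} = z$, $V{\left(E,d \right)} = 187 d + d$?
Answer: $- \frac{509013}{119855} \approx -4.2469$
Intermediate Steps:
$V{\left(E,d \right)} = 188 d$
$N = 11844$
$L{\left(z,A \right)} = - \frac{z}{9}$
$m{\left(n,p \right)} = - \frac{11}{9}$ ($m{\left(n,p \right)} = \left(- \frac{1}{9}\right) 11 = - \frac{11}{9}$)
$u = - \frac{20027}{9}$ ($u = 2 - \frac{20045}{9} = - \frac{20027}{9} \approx -2225.2$)
$\frac{44713 + N}{u + V{\left(33,-59 \right)}} = \frac{44713 + 11844}{- \frac{20027}{9} + 188 \left(-59\right)} = \frac{56557}{- \frac{20027}{9} - 11092} = \frac{56557}{- \frac{119855}{9}} = 56557 \left(- \frac{9}{119855}\right) = - \frac{509013}{119855}$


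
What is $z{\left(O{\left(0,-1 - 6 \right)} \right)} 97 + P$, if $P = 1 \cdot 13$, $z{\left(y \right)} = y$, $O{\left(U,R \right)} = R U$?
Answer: $13$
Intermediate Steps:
$P = 13$
$z{\left(O{\left(0,-1 - 6 \right)} \right)} 97 + P = \left(-1 - 6\right) 0 \cdot 97 + 13 = \left(-7\right) 0 \cdot 97 + 13 = 0 \cdot 97 + 13 = 0 + 13 = 13$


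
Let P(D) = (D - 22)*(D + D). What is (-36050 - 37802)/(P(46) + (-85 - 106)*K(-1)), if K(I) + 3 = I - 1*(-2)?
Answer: -998/35 ≈ -28.514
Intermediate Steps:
K(I) = -1 + I (K(I) = -3 + (I - 1*(-2)) = -3 + (I + 2) = -3 + (2 + I) = -1 + I)
P(D) = 2*D*(-22 + D) (P(D) = (-22 + D)*(2*D) = 2*D*(-22 + D))
(-36050 - 37802)/(P(46) + (-85 - 106)*K(-1)) = (-36050 - 37802)/(2*46*(-22 + 46) + (-85 - 106)*(-1 - 1)) = -73852/(2*46*24 - 191*(-2)) = -73852/(2208 + 382) = -73852/2590 = -73852*1/2590 = -998/35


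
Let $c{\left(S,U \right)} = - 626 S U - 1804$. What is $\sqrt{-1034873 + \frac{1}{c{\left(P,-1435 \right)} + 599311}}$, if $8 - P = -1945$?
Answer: $\frac{80 i \sqrt{498034935278211078345}}{1754996937} \approx 1017.3 i$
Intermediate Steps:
$P = 1953$ ($P = 8 - -1945 = 8 + 1945 = 1953$)
$c{\left(S,U \right)} = -1804 - 626 S U$ ($c{\left(S,U \right)} = - 626 S U - 1804 = -1804 - 626 S U$)
$\sqrt{-1034873 + \frac{1}{c{\left(P,-1435 \right)} + 599311}} = \sqrt{-1034873 + \frac{1}{\left(-1804 - 1222578 \left(-1435\right)\right) + 599311}} = \sqrt{-1034873 + \frac{1}{\left(-1804 + 1754399430\right) + 599311}} = \sqrt{-1034873 + \frac{1}{1754397626 + 599311}} = \sqrt{-1034873 + \frac{1}{1754996937}} = \sqrt{- \frac{1816198945184000}{1754996937}} = \frac{80 i \sqrt{498034935278211078345}}{1754996937}$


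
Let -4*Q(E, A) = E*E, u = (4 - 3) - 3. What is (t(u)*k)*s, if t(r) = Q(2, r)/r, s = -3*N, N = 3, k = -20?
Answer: 90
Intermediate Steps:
u = -2 (u = 1 - 3 = -2)
Q(E, A) = -E**2/4 (Q(E, A) = -E*E/4 = -E**2/4)
s = -9 (s = -3*3 = -9)
t(r) = -1/r (t(r) = (-1/4*2**2)/r = (-1/4*4)/r = -1/r)
(t(u)*k)*s = (-1/(-2)*(-20))*(-9) = (-1*(-1/2)*(-20))*(-9) = ((1/2)*(-20))*(-9) = -10*(-9) = 90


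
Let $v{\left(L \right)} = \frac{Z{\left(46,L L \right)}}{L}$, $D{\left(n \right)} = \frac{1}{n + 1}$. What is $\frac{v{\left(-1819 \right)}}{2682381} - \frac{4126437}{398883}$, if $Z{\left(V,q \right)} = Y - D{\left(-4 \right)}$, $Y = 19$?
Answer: $- \frac{20133922027329781}{1946250292189437} \approx -10.345$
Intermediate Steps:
$D{\left(n \right)} = \frac{1}{1 + n}$
$Z{\left(V,q \right)} = \frac{58}{3}$ ($Z{\left(V,q \right)} = 19 - \frac{1}{1 - 4} = 19 - \frac{1}{-3} = 19 - - \frac{1}{3} = 19 + \frac{1}{3} = \frac{58}{3}$)
$v{\left(L \right)} = \frac{58}{3 L}$
$\frac{v{\left(-1819 \right)}}{2682381} - \frac{4126437}{398883} = \frac{\frac{58}{3} \frac{1}{-1819}}{2682381} - \frac{4126437}{398883} = \frac{58}{3} \left(- \frac{1}{1819}\right) \frac{1}{2682381} - \frac{1375479}{132961} = \left(- \frac{58}{5457}\right) \frac{1}{2682381} - \frac{1375479}{132961} = - \frac{58}{14637753117} - \frac{1375479}{132961} = - \frac{20133922027329781}{1946250292189437}$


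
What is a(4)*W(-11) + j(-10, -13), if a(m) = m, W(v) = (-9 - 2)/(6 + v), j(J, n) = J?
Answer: -6/5 ≈ -1.2000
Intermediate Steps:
W(v) = -11/(6 + v)
a(4)*W(-11) + j(-10, -13) = 4*(-11/(6 - 11)) - 10 = 4*(-11/(-5)) - 10 = 4*(-11*(-⅕)) - 10 = 4*(11/5) - 10 = 44/5 - 10 = -6/5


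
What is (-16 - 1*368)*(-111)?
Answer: 42624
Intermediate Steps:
(-16 - 1*368)*(-111) = (-16 - 368)*(-111) = -384*(-111) = 42624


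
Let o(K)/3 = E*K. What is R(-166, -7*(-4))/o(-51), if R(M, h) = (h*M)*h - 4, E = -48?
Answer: -32537/1836 ≈ -17.722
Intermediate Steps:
o(K) = -144*K (o(K) = 3*(-48*K) = -144*K)
R(M, h) = -4 + M*h² (R(M, h) = (M*h)*h - 4 = M*h² - 4 = -4 + M*h²)
R(-166, -7*(-4))/o(-51) = (-4 - 166*(-7*(-4))²)/((-144*(-51))) = (-4 - 166*28²)/7344 = (-4 - 166*784)*(1/7344) = (-4 - 130144)*(1/7344) = -130148*1/7344 = -32537/1836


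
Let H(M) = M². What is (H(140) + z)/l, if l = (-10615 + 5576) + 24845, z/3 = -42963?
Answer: -109289/19806 ≈ -5.5180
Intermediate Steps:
z = -128889 (z = 3*(-42963) = -128889)
l = 19806 (l = -5039 + 24845 = 19806)
(H(140) + z)/l = (140² - 128889)/19806 = (19600 - 128889)*(1/19806) = -109289*1/19806 = -109289/19806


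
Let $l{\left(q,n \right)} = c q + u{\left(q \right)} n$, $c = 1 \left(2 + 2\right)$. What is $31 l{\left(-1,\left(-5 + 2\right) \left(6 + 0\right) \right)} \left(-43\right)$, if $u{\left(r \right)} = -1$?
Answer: $-18662$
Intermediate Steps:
$c = 4$ ($c = 1 \cdot 4 = 4$)
$l{\left(q,n \right)} = - n + 4 q$ ($l{\left(q,n \right)} = 4 q - n = - n + 4 q$)
$31 l{\left(-1,\left(-5 + 2\right) \left(6 + 0\right) \right)} \left(-43\right) = 31 \left(- \left(-5 + 2\right) \left(6 + 0\right) + 4 \left(-1\right)\right) \left(-43\right) = 31 \left(- \left(-3\right) 6 - 4\right) \left(-43\right) = 31 \left(\left(-1\right) \left(-18\right) - 4\right) \left(-43\right) = 31 \left(18 - 4\right) \left(-43\right) = 31 \cdot 14 \left(-43\right) = 434 \left(-43\right) = -18662$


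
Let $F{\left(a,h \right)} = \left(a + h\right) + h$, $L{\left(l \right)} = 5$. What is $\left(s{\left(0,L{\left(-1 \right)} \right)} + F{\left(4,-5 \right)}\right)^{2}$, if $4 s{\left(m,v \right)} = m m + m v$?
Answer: $36$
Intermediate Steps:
$F{\left(a,h \right)} = a + 2 h$
$s{\left(m,v \right)} = \frac{m^{2}}{4} + \frac{m v}{4}$ ($s{\left(m,v \right)} = \frac{m m + m v}{4} = \frac{m^{2} + m v}{4} = \frac{m^{2}}{4} + \frac{m v}{4}$)
$\left(s{\left(0,L{\left(-1 \right)} \right)} + F{\left(4,-5 \right)}\right)^{2} = \left(\frac{1}{4} \cdot 0 \left(0 + 5\right) + \left(4 + 2 \left(-5\right)\right)\right)^{2} = \left(\frac{1}{4} \cdot 0 \cdot 5 + \left(4 - 10\right)\right)^{2} = \left(0 - 6\right)^{2} = \left(-6\right)^{2} = 36$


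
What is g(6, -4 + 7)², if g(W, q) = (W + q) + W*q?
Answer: 729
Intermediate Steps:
g(W, q) = W + q + W*q
g(6, -4 + 7)² = (6 + (-4 + 7) + 6*(-4 + 7))² = (6 + 3 + 6*3)² = (6 + 3 + 18)² = 27² = 729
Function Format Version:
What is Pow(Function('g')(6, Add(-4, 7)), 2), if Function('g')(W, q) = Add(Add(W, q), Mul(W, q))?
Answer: 729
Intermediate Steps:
Function('g')(W, q) = Add(W, q, Mul(W, q))
Pow(Function('g')(6, Add(-4, 7)), 2) = Pow(Add(6, Add(-4, 7), Mul(6, Add(-4, 7))), 2) = Pow(Add(6, 3, Mul(6, 3)), 2) = Pow(Add(6, 3, 18), 2) = Pow(27, 2) = 729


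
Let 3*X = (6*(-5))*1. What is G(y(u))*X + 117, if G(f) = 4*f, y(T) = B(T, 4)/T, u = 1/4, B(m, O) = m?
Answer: 77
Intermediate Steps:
u = 1/4 ≈ 0.25000
y(T) = 1 (y(T) = T/T = 1)
X = -10 (X = ((6*(-5))*1)/3 = (-30*1)/3 = (1/3)*(-30) = -10)
G(y(u))*X + 117 = (4*1)*(-10) + 117 = 4*(-10) + 117 = -40 + 117 = 77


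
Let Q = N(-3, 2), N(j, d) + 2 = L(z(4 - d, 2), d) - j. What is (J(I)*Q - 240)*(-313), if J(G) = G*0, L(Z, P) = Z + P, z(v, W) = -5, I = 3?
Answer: 75120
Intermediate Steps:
L(Z, P) = P + Z
J(G) = 0
N(j, d) = -7 + d - j (N(j, d) = -2 + ((d - 5) - j) = -2 + ((-5 + d) - j) = -2 + (-5 + d - j) = -7 + d - j)
Q = -2 (Q = -7 + 2 - 1*(-3) = -7 + 2 + 3 = -2)
(J(I)*Q - 240)*(-313) = (0*(-2) - 240)*(-313) = (0 - 240)*(-313) = -240*(-313) = 75120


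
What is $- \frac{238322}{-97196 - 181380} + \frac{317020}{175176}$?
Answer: $\frac{8128903637}{3049989336} \approx 2.6652$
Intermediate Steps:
$- \frac{238322}{-97196 - 181380} + \frac{317020}{175176} = - \frac{238322}{-97196 - 181380} + 317020 \cdot \frac{1}{175176} = - \frac{238322}{-278576} + \frac{79255}{43794} = \left(-238322\right) \left(- \frac{1}{278576}\right) + \frac{79255}{43794} = \frac{119161}{139288} + \frac{79255}{43794} = \frac{8128903637}{3049989336}$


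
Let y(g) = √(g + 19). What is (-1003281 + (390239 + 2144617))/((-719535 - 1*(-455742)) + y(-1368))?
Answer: -404018763975/69586748198 - 1531575*I*√1349/69586748198 ≈ -5.806 - 0.00080838*I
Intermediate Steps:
y(g) = √(19 + g)
(-1003281 + (390239 + 2144617))/((-719535 - 1*(-455742)) + y(-1368)) = (-1003281 + (390239 + 2144617))/((-719535 - 1*(-455742)) + √(19 - 1368)) = (-1003281 + 2534856)/((-719535 + 455742) + √(-1349)) = 1531575/(-263793 + I*√1349)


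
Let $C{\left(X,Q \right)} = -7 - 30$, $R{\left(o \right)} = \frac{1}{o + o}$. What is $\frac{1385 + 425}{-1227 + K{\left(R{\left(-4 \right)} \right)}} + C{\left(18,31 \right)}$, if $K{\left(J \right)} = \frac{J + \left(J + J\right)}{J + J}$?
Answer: $- \frac{94307}{2451} \approx -38.477$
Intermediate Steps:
$R{\left(o \right)} = \frac{1}{2 o}$
$K{\left(J \right)} = \frac{3}{2}$ ($K{\left(J \right)} = \frac{J + 2 J}{2 J} = 3 J \frac{1}{2 J} = \frac{3}{2}$)
$C{\left(X,Q \right)} = -37$
$\frac{1385 + 425}{-1227 + K{\left(R{\left(-4 \right)} \right)}} + C{\left(18,31 \right)} = \frac{1385 + 425}{-1227 + \frac{3}{2}} - 37 = \frac{1810}{- \frac{2451}{2}} - 37 = 1810 \left(- \frac{2}{2451}\right) - 37 = - \frac{3620}{2451} - 37 = - \frac{94307}{2451}$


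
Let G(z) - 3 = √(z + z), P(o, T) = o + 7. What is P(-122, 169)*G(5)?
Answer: -345 - 115*√10 ≈ -708.66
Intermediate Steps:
P(o, T) = 7 + o
G(z) = 3 + √2*√z (G(z) = 3 + √(z + z) = 3 + √(2*z) = 3 + √2*√z)
P(-122, 169)*G(5) = (7 - 122)*(3 + √2*√5) = -115*(3 + √10) = -345 - 115*√10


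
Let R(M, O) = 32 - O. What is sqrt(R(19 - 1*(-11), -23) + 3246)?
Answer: sqrt(3301) ≈ 57.454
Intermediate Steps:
sqrt(R(19 - 1*(-11), -23) + 3246) = sqrt((32 - 1*(-23)) + 3246) = sqrt((32 + 23) + 3246) = sqrt(55 + 3246) = sqrt(3301)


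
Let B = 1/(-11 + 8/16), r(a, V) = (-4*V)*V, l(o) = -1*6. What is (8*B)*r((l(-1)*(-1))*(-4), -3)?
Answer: 192/7 ≈ 27.429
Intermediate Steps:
l(o) = -6
r(a, V) = -4*V²
B = -2/21 (B = 1/(-11 + 8*(1/16)) = 1/(-11 + ½) = 1/(-21/2) = -2/21 ≈ -0.095238)
(8*B)*r((l(-1)*(-1))*(-4), -3) = (8*(-2/21))*(-4*(-3)²) = -(-64)*9/21 = -16/21*(-36) = 192/7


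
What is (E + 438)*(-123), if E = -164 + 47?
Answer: -39483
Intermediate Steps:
E = -117
(E + 438)*(-123) = (-117 + 438)*(-123) = 321*(-123) = -39483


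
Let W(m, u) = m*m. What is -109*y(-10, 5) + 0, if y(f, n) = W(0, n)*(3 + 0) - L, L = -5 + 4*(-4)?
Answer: -2289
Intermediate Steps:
W(m, u) = m**2
L = -21 (L = -5 - 16 = -21)
y(f, n) = 21 (y(f, n) = 0**2*(3 + 0) - 1*(-21) = 0*3 + 21 = 0 + 21 = 21)
-109*y(-10, 5) + 0 = -109*21 + 0 = -2289 + 0 = -2289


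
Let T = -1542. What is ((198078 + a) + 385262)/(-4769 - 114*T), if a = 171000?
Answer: 754340/171019 ≈ 4.4109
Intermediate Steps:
((198078 + a) + 385262)/(-4769 - 114*T) = ((198078 + 171000) + 385262)/(-4769 - 114*(-1542)) = (369078 + 385262)/(-4769 + 175788) = 754340/171019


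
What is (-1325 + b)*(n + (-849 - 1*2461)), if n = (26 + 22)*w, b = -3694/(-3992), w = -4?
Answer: 4627635603/998 ≈ 4.6369e+6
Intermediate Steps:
b = 1847/1996 (b = -3694*(-1/3992) = 1847/1996 ≈ 0.92535)
n = -192 (n = (26 + 22)*(-4) = 48*(-4) = -192)
(-1325 + b)*(n + (-849 - 1*2461)) = (-1325 + 1847/1996)*(-192 + (-849 - 1*2461)) = -2642853*(-192 + (-849 - 2461))/1996 = -2642853*(-192 - 3310)/1996 = -2642853/1996*(-3502) = 4627635603/998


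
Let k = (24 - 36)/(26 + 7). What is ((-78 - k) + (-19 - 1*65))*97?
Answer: -172466/11 ≈ -15679.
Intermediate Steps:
k = -4/11 (k = -12/33 = -12*1/33 = -4/11 ≈ -0.36364)
((-78 - k) + (-19 - 1*65))*97 = ((-78 - 1*(-4/11)) + (-19 - 1*65))*97 = ((-78 + 4/11) + (-19 - 65))*97 = (-854/11 - 84)*97 = -1778/11*97 = -172466/11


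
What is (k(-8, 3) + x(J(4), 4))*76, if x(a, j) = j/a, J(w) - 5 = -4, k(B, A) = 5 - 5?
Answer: 304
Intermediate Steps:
k(B, A) = 0
J(w) = 1 (J(w) = 5 - 4 = 1)
(k(-8, 3) + x(J(4), 4))*76 = (0 + 4/1)*76 = (0 + 4*1)*76 = (0 + 4)*76 = 4*76 = 304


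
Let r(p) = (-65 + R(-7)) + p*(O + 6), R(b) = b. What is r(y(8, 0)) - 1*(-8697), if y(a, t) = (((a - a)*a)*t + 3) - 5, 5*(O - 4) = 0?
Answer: 8605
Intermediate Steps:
O = 4 (O = 4 + (1/5)*0 = 4 + 0 = 4)
y(a, t) = -2 (y(a, t) = ((0*a)*t + 3) - 5 = (0*t + 3) - 5 = (0 + 3) - 5 = 3 - 5 = -2)
r(p) = -72 + 10*p (r(p) = (-65 - 7) + p*(4 + 6) = -72 + p*10 = -72 + 10*p)
r(y(8, 0)) - 1*(-8697) = (-72 + 10*(-2)) - 1*(-8697) = (-72 - 20) + 8697 = -92 + 8697 = 8605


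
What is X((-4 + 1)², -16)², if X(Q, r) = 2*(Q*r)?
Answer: 82944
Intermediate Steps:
X(Q, r) = 2*Q*r
X((-4 + 1)², -16)² = (2*(-4 + 1)²*(-16))² = (2*(-3)²*(-16))² = (2*9*(-16))² = (-288)² = 82944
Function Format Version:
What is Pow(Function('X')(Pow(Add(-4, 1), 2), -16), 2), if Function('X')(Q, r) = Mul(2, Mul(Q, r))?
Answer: 82944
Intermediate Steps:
Function('X')(Q, r) = Mul(2, Q, r)
Pow(Function('X')(Pow(Add(-4, 1), 2), -16), 2) = Pow(Mul(2, Pow(Add(-4, 1), 2), -16), 2) = Pow(Mul(2, Pow(-3, 2), -16), 2) = Pow(Mul(2, 9, -16), 2) = Pow(-288, 2) = 82944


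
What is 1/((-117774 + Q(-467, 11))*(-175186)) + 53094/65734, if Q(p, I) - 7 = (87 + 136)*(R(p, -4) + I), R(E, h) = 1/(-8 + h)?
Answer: 3218237689678863/3984398167031821 ≈ 0.80771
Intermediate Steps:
Q(p, I) = -139/12 + 223*I (Q(p, I) = 7 + (87 + 136)*(1/(-8 - 4) + I) = 7 + 223*(1/(-12) + I) = 7 + 223*(-1/12 + I) = 7 + (-223/12 + 223*I) = -139/12 + 223*I)
1/((-117774 + Q(-467, 11))*(-175186)) + 53094/65734 = 1/((-117774 + (-139/12 + 223*11))*(-175186)) + 53094/65734 = -1/175186/(-117774 + (-139/12 + 2453)) + 53094*(1/65734) = -1/175186/(-117774 + 29297/12) + 26547/32867 = -1/175186/(-1383991/12) + 26547/32867 = -12/1383991*(-1/175186) + 26547/32867 = 6/121227923663 + 26547/32867 = 3218237689678863/3984398167031821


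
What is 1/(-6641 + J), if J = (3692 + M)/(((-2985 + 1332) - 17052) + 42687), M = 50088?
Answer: -11991/79605341 ≈ -0.00015063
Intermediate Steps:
J = 26890/11991 (J = (3692 + 50088)/(((-2985 + 1332) - 17052) + 42687) = 53780/((-1653 - 17052) + 42687) = 53780/(-18705 + 42687) = 53780/23982 = 53780*(1/23982) = 26890/11991 ≈ 2.2425)
1/(-6641 + J) = 1/(-6641 + 26890/11991) = 1/(-79605341/11991) = -11991/79605341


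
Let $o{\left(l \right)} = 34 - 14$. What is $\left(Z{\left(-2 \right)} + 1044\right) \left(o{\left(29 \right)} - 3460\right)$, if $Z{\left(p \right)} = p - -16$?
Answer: $-3639520$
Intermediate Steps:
$o{\left(l \right)} = 20$ ($o{\left(l \right)} = 34 - 14 = 20$)
$Z{\left(p \right)} = 16 + p$ ($Z{\left(p \right)} = p + 16 = 16 + p$)
$\left(Z{\left(-2 \right)} + 1044\right) \left(o{\left(29 \right)} - 3460\right) = \left(\left(16 - 2\right) + 1044\right) \left(20 - 3460\right) = \left(14 + 1044\right) \left(-3440\right) = 1058 \left(-3440\right) = -3639520$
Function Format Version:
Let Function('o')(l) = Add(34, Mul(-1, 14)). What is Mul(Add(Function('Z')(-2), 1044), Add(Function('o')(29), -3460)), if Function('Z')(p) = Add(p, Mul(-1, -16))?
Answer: -3639520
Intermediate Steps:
Function('o')(l) = 20 (Function('o')(l) = Add(34, -14) = 20)
Function('Z')(p) = Add(16, p) (Function('Z')(p) = Add(p, 16) = Add(16, p))
Mul(Add(Function('Z')(-2), 1044), Add(Function('o')(29), -3460)) = Mul(Add(Add(16, -2), 1044), Add(20, -3460)) = Mul(Add(14, 1044), -3440) = Mul(1058, -3440) = -3639520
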